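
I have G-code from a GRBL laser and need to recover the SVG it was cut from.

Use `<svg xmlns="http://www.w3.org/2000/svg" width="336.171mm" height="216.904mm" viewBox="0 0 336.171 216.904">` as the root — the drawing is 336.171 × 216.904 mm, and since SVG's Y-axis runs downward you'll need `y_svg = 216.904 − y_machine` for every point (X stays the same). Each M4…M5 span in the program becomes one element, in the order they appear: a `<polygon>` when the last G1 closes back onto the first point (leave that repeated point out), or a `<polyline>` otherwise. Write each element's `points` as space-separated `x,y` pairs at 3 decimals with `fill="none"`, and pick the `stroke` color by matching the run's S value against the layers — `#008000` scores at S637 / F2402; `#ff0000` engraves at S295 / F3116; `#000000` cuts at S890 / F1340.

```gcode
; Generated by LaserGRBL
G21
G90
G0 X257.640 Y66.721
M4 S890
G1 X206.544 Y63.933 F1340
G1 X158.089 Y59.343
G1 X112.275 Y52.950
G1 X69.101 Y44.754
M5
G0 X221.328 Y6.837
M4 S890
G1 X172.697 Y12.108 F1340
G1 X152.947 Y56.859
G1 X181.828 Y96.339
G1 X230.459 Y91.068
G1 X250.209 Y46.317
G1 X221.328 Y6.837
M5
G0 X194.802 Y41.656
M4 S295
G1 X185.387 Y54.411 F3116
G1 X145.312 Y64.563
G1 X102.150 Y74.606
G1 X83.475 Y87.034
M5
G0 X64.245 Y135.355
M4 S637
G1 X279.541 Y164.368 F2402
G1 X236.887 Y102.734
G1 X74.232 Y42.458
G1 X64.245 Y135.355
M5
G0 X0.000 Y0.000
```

Machine Y-up, SVG Y-down with viewBox height 216.904, so y_svg = 216.904 − y_machine; X carries over.

Run 1: S890 ⇒ cut layer `#000000`. The run is open, so emit a `<polyline>` with points (Y-flipped): 257.640,150.183 206.544,152.971 158.089,157.561 112.275,163.954 69.101,172.150.

Run 2: the run's S890 means `#000000` (cut). The run returns to its start, so emit a `<polygon>` with points (Y-flipped): 221.328,210.067 172.697,204.796 152.947,160.045 181.828,120.565 230.459,125.836 250.209,170.587.

Run 3: S295 ⇒ engrave layer `#ff0000`. The run is open, so emit a `<polyline>` with points (Y-flipped): 194.802,175.248 185.387,162.493 145.312,152.341 102.150,142.298 83.475,129.870.

Run 4: S637 ⇒ score layer `#008000`. The run returns to its start, so emit a `<polygon>` with points (Y-flipped): 64.245,81.549 279.541,52.536 236.887,114.170 74.232,174.446.

<svg xmlns="http://www.w3.org/2000/svg" width="336.171mm" height="216.904mm" viewBox="0 0 336.171 216.904">
  <polyline points="257.640,150.183 206.544,152.971 158.089,157.561 112.275,163.954 69.101,172.150" fill="none" stroke="#000000"/>
  <polygon points="221.328,210.067 172.697,204.796 152.947,160.045 181.828,120.565 230.459,125.836 250.209,170.587" fill="none" stroke="#000000"/>
  <polyline points="194.802,175.248 185.387,162.493 145.312,152.341 102.150,142.298 83.475,129.870" fill="none" stroke="#ff0000"/>
  <polygon points="64.245,81.549 279.541,52.536 236.887,114.170 74.232,174.446" fill="none" stroke="#008000"/>
</svg>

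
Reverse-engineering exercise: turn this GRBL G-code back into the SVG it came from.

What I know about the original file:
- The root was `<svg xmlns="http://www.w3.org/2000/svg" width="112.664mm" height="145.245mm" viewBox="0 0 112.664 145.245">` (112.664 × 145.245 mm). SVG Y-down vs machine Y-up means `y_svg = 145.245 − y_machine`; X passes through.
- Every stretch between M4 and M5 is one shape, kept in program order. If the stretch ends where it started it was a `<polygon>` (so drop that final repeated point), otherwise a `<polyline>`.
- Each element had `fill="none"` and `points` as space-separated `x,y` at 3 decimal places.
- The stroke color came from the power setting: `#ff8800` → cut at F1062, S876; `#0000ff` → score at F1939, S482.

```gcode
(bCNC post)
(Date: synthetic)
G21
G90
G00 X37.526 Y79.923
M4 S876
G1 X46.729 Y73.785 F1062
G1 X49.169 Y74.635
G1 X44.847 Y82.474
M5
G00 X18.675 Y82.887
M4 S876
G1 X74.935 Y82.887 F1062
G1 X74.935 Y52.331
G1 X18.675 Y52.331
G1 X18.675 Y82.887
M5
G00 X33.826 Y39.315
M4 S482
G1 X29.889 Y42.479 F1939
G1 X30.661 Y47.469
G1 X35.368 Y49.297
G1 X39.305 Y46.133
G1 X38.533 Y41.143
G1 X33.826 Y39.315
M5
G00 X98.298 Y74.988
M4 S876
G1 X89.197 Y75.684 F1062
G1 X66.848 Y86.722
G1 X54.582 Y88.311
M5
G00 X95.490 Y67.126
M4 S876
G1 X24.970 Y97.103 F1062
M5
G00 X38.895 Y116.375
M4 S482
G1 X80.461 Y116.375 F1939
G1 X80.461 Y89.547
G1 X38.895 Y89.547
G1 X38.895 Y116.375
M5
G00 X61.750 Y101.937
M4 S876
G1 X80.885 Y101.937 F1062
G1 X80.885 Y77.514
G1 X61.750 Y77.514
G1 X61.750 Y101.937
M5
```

Each laser-on run becomes one SVG element. Flip Y back into SVG space with y_svg = 145.245 − y_machine.

Run 1: S876 ⇒ cut layer `#ff8800`. The run is open, so emit a `<polyline>` with points (Y-flipped): 37.526,65.322 46.729,71.460 49.169,70.610 44.847,62.771.

Run 2: S876 ⇒ cut layer `#ff8800`. The run returns to its start, so emit a `<polygon>` with points (Y-flipped): 18.675,62.358 74.935,62.358 74.935,92.914 18.675,92.914.

Run 3: power S482 maps to stroke `#0000ff` (score). The run returns to its start, so emit a `<polygon>` with points (Y-flipped): 33.826,105.930 29.889,102.766 30.661,97.776 35.368,95.948 39.305,99.112 38.533,104.102.

Run 4: S876 ⇒ cut layer `#ff8800`. The run is open, so emit a `<polyline>` with points (Y-flipped): 98.298,70.257 89.197,69.561 66.848,58.523 54.582,56.934.

Run 5: S876 ⇒ cut layer `#ff8800`. The run is open, so emit a `<polyline>` with points (Y-flipped): 95.490,78.119 24.970,48.142.

Run 6: S482 ⇒ score layer `#0000ff`. The run returns to its start, so emit a `<polygon>` with points (Y-flipped): 38.895,28.870 80.461,28.870 80.461,55.698 38.895,55.698.

Run 7: the run's S876 means `#ff8800` (cut). The run returns to its start, so emit a `<polygon>` with points (Y-flipped): 61.750,43.308 80.885,43.308 80.885,67.731 61.750,67.731.

<svg xmlns="http://www.w3.org/2000/svg" width="112.664mm" height="145.245mm" viewBox="0 0 112.664 145.245">
  <polyline points="37.526,65.322 46.729,71.460 49.169,70.610 44.847,62.771" fill="none" stroke="#ff8800"/>
  <polygon points="18.675,62.358 74.935,62.358 74.935,92.914 18.675,92.914" fill="none" stroke="#ff8800"/>
  <polygon points="33.826,105.930 29.889,102.766 30.661,97.776 35.368,95.948 39.305,99.112 38.533,104.102" fill="none" stroke="#0000ff"/>
  <polyline points="98.298,70.257 89.197,69.561 66.848,58.523 54.582,56.934" fill="none" stroke="#ff8800"/>
  <polyline points="95.490,78.119 24.970,48.142" fill="none" stroke="#ff8800"/>
  <polygon points="38.895,28.870 80.461,28.870 80.461,55.698 38.895,55.698" fill="none" stroke="#0000ff"/>
  <polygon points="61.750,43.308 80.885,43.308 80.885,67.731 61.750,67.731" fill="none" stroke="#ff8800"/>
</svg>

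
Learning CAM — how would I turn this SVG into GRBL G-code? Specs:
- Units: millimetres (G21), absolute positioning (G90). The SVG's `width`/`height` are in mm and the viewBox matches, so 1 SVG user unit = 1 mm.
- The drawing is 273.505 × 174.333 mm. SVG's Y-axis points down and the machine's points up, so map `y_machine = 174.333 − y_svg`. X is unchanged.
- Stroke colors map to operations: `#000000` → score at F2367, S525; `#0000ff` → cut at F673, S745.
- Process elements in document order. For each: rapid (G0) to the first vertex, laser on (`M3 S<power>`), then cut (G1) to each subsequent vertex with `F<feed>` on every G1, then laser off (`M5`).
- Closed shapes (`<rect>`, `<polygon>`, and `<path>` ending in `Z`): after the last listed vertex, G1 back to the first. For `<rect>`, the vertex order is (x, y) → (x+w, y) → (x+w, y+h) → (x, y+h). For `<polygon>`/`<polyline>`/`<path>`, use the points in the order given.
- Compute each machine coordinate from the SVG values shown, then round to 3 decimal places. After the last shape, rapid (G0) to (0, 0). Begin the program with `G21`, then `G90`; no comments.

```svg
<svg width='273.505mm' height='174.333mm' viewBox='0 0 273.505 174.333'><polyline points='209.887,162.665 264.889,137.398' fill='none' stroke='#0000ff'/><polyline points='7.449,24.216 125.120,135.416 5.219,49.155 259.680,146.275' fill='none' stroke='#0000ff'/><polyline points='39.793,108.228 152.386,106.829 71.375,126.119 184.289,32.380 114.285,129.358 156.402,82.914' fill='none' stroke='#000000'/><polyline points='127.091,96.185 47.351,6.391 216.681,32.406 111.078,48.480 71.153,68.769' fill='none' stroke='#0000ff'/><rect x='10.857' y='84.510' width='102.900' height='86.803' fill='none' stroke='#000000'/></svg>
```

G21
G90
G0 X209.887 Y11.668
M3 S745
G1 X264.889 Y36.935 F673
M5
G0 X7.449 Y150.117
M3 S745
G1 X125.120 Y38.917 F673
G1 X5.219 Y125.178 F673
G1 X259.680 Y28.058 F673
M5
G0 X39.793 Y66.105
M3 S525
G1 X152.386 Y67.504 F2367
G1 X71.375 Y48.214 F2367
G1 X184.289 Y141.953 F2367
G1 X114.285 Y44.975 F2367
G1 X156.402 Y91.419 F2367
M5
G0 X127.091 Y78.148
M3 S745
G1 X47.351 Y167.942 F673
G1 X216.681 Y141.927 F673
G1 X111.078 Y125.853 F673
G1 X71.153 Y105.564 F673
M5
G0 X10.857 Y89.823
M3 S525
G1 X113.757 Y89.823 F2367
G1 X113.757 Y3.020 F2367
G1 X10.857 Y3.020 F2367
G1 X10.857 Y89.823 F2367
M5
G0 X0.000 Y0.000

viewBox `0 0 273.505 174.333` with mm width/height → 1 unit = 1 mm. Flip: y_m = 174.333 − y_svg.

**Shape 1** — `<polyline>` line segment, stroke `#0000ff` → cut (S745, F673). Machine vertices: (209.887,11.668) → (264.889,36.935). Open path.

**Shape 2** — `<polyline>` open polyline, stroke `#0000ff` → cut (S745, F673). Machine vertices: (7.449,150.117) → (125.120,38.917) → (5.219,125.178) → (259.680,28.058). Open path.

**Shape 3** — `<polyline>` open polyline, stroke `#000000` → score (S525, F2367). Machine vertices: (39.793,66.105) → (152.386,67.504) → (71.375,48.214) → (184.289,141.953) → (114.285,44.975) → (156.402,91.419). Open path.

**Shape 4** — `<polyline>` open polyline, stroke `#0000ff` → cut (S745, F673). Machine vertices: (127.091,78.148) → (47.351,167.942) → (216.681,141.927) → (111.078,125.853) → (71.153,105.564). Open path.

**Shape 5** — `<rect>` rectangle, stroke `#000000` → score (S525, F2367). Machine vertices: (10.857,89.823) → (113.757,89.823) → (113.757,3.020) → (10.857,3.020) → (10.857,89.823). Closed: final G1 returns to the first vertex.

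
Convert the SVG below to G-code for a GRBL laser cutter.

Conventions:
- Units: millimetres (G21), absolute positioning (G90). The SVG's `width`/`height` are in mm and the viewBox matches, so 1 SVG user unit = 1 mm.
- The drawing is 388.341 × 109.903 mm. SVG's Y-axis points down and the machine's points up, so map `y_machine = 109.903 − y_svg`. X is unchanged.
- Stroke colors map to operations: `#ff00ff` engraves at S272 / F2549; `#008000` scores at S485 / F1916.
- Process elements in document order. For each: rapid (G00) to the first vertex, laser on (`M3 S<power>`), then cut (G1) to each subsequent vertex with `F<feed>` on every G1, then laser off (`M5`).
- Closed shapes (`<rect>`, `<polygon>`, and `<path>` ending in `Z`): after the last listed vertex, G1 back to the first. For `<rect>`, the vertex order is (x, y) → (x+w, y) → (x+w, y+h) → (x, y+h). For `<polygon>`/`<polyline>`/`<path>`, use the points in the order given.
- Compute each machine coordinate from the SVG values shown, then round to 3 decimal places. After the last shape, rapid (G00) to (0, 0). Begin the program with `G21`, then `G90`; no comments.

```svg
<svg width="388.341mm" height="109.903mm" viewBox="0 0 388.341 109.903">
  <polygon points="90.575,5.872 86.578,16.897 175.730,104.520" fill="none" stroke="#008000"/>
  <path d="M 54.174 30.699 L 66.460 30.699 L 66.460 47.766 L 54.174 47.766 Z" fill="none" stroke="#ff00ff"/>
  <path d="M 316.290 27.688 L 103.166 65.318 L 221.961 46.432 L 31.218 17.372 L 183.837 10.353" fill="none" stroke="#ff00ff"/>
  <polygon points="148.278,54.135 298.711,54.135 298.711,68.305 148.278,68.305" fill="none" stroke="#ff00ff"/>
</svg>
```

1 u = 1 mm; y_m = 109.903 − y.

[1] `<polygon>` closed polygon, #008000→score S485 F1916: (90.575,104.031) → (86.578,93.006) → (175.730,5.383) → (90.575,104.031) (closed)

[2] `<path>` rectangle, #ff00ff→engrave S272 F2549: (54.174,79.204) → (66.460,79.204) → (66.460,62.137) → (54.174,62.137) → (54.174,79.204) (closed)

[3] `<path>` open polyline, #ff00ff→engrave S272 F2549: (316.290,82.215) → (103.166,44.585) → (221.961,63.471) → (31.218,92.531) → (183.837,99.550)

[4] `<polygon>` rectangle, #ff00ff→engrave S272 F2549: (148.278,55.768) → (298.711,55.768) → (298.711,41.598) → (148.278,41.598) → (148.278,55.768) (closed)

G21
G90
G00 X90.575 Y104.031
M3 S485
G1 X86.578 Y93.006 F1916
G1 X175.730 Y5.383 F1916
G1 X90.575 Y104.031 F1916
M5
G00 X54.174 Y79.204
M3 S272
G1 X66.460 Y79.204 F2549
G1 X66.460 Y62.137 F2549
G1 X54.174 Y62.137 F2549
G1 X54.174 Y79.204 F2549
M5
G00 X316.290 Y82.215
M3 S272
G1 X103.166 Y44.585 F2549
G1 X221.961 Y63.471 F2549
G1 X31.218 Y92.531 F2549
G1 X183.837 Y99.550 F2549
M5
G00 X148.278 Y55.768
M3 S272
G1 X298.711 Y55.768 F2549
G1 X298.711 Y41.598 F2549
G1 X148.278 Y41.598 F2549
G1 X148.278 Y55.768 F2549
M5
G00 X0.000 Y0.000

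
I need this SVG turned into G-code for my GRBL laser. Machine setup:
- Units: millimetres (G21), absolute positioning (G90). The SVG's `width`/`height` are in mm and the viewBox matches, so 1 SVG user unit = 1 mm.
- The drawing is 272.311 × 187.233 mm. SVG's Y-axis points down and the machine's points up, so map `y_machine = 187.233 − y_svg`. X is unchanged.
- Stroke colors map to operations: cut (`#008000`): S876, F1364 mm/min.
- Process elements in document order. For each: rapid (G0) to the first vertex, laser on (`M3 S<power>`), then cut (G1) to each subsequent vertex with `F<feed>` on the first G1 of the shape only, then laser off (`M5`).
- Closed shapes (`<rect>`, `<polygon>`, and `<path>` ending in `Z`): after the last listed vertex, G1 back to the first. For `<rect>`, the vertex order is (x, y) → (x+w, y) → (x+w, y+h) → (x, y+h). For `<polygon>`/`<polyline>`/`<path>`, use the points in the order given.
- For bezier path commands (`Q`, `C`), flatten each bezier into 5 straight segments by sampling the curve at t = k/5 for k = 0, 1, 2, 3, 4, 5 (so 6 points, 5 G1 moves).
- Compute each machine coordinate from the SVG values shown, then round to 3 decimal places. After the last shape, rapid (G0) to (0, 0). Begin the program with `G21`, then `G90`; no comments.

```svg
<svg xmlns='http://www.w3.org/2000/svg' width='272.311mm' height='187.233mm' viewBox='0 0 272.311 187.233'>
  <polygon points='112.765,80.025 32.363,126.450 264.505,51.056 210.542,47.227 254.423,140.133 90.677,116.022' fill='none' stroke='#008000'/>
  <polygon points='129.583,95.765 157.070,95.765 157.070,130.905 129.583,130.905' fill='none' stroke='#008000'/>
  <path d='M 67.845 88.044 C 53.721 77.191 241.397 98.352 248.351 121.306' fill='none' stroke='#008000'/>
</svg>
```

1 u = 1 mm; y_m = 187.233 − y.

[1] `<polygon>` closed polygon, #008000→cut S876 F1364: (112.765,107.208) → (32.363,60.783) → (264.505,136.177) → (210.542,140.006) → (254.423,47.100) → (90.677,71.211) → (112.765,107.208) (closed)

[2] `<polygon>` rectangle, #008000→cut S876 F1364: (129.583,91.468) → (157.070,91.468) → (157.070,56.328) → (129.583,56.328) → (129.583,91.468) (closed)

[3] `<path>` cubic bezier, #008000→cut S876 F1364: (67.845,99.189) → (80.526,102.101) → (123.279,98.780) → (177.741,90.677) → (225.552,79.242) → (248.351,65.927)

G21
G90
G0 X112.765 Y107.208
M3 S876
G1 X32.363 Y60.783 F1364
G1 X264.505 Y136.177
G1 X210.542 Y140.006
G1 X254.423 Y47.100
G1 X90.677 Y71.211
G1 X112.765 Y107.208
M5
G0 X129.583 Y91.468
M3 S876
G1 X157.070 Y91.468 F1364
G1 X157.070 Y56.328
G1 X129.583 Y56.328
G1 X129.583 Y91.468
M5
G0 X67.845 Y99.189
M3 S876
G1 X80.526 Y102.101 F1364
G1 X123.279 Y98.780
G1 X177.741 Y90.677
G1 X225.552 Y79.242
G1 X248.351 Y65.927
M5
G0 X0.000 Y0.000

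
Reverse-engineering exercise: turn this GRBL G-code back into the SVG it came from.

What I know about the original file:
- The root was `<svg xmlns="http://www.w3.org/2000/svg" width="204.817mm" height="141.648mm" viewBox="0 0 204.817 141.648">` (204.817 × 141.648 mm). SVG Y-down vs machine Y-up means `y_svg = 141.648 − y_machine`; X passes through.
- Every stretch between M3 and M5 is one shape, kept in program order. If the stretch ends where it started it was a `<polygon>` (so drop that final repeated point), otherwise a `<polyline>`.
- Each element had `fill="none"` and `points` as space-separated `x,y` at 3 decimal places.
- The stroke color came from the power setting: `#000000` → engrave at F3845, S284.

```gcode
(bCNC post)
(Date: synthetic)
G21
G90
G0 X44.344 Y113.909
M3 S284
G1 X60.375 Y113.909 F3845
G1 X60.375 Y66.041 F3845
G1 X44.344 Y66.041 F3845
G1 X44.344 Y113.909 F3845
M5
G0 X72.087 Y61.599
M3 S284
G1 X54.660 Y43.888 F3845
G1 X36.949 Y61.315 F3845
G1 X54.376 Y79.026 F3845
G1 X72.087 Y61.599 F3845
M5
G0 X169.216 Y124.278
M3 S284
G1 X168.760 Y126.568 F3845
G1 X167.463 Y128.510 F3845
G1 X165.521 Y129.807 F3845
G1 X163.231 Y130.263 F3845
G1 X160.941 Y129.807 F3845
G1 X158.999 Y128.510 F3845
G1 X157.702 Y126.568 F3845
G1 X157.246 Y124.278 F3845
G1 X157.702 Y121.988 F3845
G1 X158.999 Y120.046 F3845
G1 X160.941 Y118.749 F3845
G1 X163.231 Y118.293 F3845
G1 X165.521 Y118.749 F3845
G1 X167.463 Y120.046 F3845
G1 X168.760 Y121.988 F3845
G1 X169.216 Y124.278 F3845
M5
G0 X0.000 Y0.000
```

<svg xmlns="http://www.w3.org/2000/svg" width="204.817mm" height="141.648mm" viewBox="0 0 204.817 141.648">
  <polygon points="44.344,27.739 60.375,27.739 60.375,75.607 44.344,75.607" fill="none" stroke="#000000"/>
  <polygon points="72.087,80.049 54.660,97.760 36.949,80.333 54.376,62.622" fill="none" stroke="#000000"/>
  <polygon points="169.216,17.370 168.760,15.080 167.463,13.138 165.521,11.841 163.231,11.385 160.941,11.841 158.999,13.138 157.702,15.080 157.246,17.370 157.702,19.660 158.999,21.602 160.941,22.899 163.231,23.355 165.521,22.899 167.463,21.602 168.760,19.660" fill="none" stroke="#000000"/>
</svg>

Each laser-on run becomes one SVG element. Flip Y back into SVG space with y_svg = 141.648 − y_machine. Every run uses S284, so all elements get stroke `#000000` (engrave).

Run 1: The run returns to its start, so emit a `<polygon>` with points (Y-flipped): 44.344,27.739 60.375,27.739 60.375,75.607 44.344,75.607.

Run 2: The run returns to its start, so emit a `<polygon>` with points (Y-flipped): 72.087,80.049 54.660,97.760 36.949,80.333 54.376,62.622.

Run 3: The run returns to its start, so emit a `<polygon>` with points (Y-flipped): 169.216,17.370 168.760,15.080 167.463,13.138 165.521,11.841 163.231,11.385 160.941,11.841 158.999,13.138 157.702,15.080 157.246,17.370 157.702,19.660 158.999,21.602 160.941,22.899 163.231,23.355 165.521,22.899 167.463,21.602 168.760,19.660.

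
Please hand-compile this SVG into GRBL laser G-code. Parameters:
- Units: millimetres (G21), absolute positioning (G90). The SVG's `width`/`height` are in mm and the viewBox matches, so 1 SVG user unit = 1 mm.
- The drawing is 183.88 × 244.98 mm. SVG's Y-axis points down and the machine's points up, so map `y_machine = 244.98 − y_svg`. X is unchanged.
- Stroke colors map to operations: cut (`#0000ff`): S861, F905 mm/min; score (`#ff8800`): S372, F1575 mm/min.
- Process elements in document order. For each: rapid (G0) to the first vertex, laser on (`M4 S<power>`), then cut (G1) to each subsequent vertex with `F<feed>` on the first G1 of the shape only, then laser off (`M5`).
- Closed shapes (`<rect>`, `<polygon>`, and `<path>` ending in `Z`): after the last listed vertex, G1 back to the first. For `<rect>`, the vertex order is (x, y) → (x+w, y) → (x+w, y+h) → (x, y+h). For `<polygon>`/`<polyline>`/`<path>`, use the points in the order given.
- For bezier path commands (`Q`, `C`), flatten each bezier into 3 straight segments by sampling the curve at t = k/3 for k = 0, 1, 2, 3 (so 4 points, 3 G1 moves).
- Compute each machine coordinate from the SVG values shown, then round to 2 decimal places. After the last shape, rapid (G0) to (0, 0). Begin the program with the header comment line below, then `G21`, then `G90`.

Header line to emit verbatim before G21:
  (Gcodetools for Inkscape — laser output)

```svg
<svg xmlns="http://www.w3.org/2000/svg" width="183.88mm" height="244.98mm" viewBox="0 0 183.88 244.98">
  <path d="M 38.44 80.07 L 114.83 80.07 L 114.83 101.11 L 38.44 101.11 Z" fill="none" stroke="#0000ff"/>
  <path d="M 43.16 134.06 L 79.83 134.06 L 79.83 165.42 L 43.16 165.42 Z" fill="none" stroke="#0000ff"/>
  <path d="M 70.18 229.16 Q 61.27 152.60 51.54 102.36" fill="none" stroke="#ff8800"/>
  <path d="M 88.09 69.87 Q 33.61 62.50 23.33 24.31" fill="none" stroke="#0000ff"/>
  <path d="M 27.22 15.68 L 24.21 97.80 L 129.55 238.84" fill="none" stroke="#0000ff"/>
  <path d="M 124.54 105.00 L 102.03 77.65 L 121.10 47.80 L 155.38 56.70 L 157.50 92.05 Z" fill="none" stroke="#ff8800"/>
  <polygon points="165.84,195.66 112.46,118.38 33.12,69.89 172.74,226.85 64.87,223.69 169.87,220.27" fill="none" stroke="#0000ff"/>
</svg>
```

Since the viewBox matches the mm dimensions, user units are millimetres directly. The only transform is the Y-flip y_m = 244.98 − y_svg.

Shape 1 is a rectangle drawn with `<path>`. Its stroke #0000ff means cut at S861, F905. After flipping Y the toolpath is (38.44,164.91) → (114.83,164.91) → (114.83,143.87) → (38.44,143.87) → (38.44,164.91), returning to the start.

Shape 2 is a rectangle drawn with `<path>`. Its stroke #0000ff means cut at S861, F905. After flipping Y the toolpath is (43.16,110.92) → (79.83,110.92) → (79.83,79.56) → (43.16,79.56) → (43.16,110.92), returning to the start.

Shape 3 is a quadratic bezier drawn with `<path>`. Its stroke #ff8800 means score at S372, F1575. After flipping Y the toolpath is (70.18,15.82) → (64.15,63.94) → (57.94,106.20) → (51.54,142.62).

Shape 4 is a quadratic bezier drawn with `<path>`. Its stroke #0000ff means cut at S861, F905. After flipping Y the toolpath is (88.09,175.11) → (56.68,183.45) → (35.09,198.63) → (23.33,220.67).

Shape 5 is a open polyline drawn with `<path>`. Its stroke #0000ff means cut at S861, F905. After flipping Y the toolpath is (27.22,229.30) → (24.21,147.18) → (129.55,6.14).

Shape 6 is a regular polygon drawn with `<path>`. Its stroke #ff8800 means score at S372, F1575. After flipping Y the toolpath is (124.54,139.98) → (102.03,167.33) → (121.10,197.18) → (155.38,188.28) → (157.50,152.93) → (124.54,139.98), returning to the start.

Shape 7 is a closed polygon drawn with `<polygon>`. Its stroke #0000ff means cut at S861, F905. After flipping Y the toolpath is (165.84,49.32) → (112.46,126.60) → (33.12,175.09) → (172.74,18.13) → (64.87,21.29) → (169.87,24.71) → (165.84,49.32), returning to the start.

(Gcodetools for Inkscape — laser output)
G21
G90
G0 X38.44 Y164.91
M4 S861
G1 X114.83 Y164.91 F905
G1 X114.83 Y143.87
G1 X38.44 Y143.87
G1 X38.44 Y164.91
M5
G0 X43.16 Y110.92
M4 S861
G1 X79.83 Y110.92 F905
G1 X79.83 Y79.56
G1 X43.16 Y79.56
G1 X43.16 Y110.92
M5
G0 X70.18 Y15.82
M4 S372
G1 X64.15 Y63.94 F1575
G1 X57.94 Y106.20
G1 X51.54 Y142.62
M5
G0 X88.09 Y175.11
M4 S861
G1 X56.68 Y183.45 F905
G1 X35.09 Y198.63
G1 X23.33 Y220.67
M5
G0 X27.22 Y229.30
M4 S861
G1 X24.21 Y147.18 F905
G1 X129.55 Y6.14
M5
G0 X124.54 Y139.98
M4 S372
G1 X102.03 Y167.33 F1575
G1 X121.10 Y197.18
G1 X155.38 Y188.28
G1 X157.50 Y152.93
G1 X124.54 Y139.98
M5
G0 X165.84 Y49.32
M4 S861
G1 X112.46 Y126.60 F905
G1 X33.12 Y175.09
G1 X172.74 Y18.13
G1 X64.87 Y21.29
G1 X169.87 Y24.71
G1 X165.84 Y49.32
M5
G0 X0.00 Y0.00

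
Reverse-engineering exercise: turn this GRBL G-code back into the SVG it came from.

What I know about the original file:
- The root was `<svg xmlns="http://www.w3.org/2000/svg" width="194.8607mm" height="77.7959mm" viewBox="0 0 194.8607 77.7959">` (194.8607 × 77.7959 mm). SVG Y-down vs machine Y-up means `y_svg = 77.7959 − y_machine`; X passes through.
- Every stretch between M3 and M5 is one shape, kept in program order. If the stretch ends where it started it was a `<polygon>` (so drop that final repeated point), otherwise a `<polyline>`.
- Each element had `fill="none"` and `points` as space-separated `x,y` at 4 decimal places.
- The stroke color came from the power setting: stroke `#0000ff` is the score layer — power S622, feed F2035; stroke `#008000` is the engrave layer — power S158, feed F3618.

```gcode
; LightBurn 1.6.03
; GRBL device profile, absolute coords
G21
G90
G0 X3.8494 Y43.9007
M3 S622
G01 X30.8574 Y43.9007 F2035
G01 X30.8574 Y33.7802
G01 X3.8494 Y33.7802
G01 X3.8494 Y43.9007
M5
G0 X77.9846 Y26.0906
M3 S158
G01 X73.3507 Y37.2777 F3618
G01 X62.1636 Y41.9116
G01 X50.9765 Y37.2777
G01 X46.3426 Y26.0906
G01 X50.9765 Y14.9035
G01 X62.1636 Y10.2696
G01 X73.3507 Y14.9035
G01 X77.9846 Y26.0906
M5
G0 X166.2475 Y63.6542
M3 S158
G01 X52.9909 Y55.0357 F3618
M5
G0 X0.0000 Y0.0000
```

y_svg = 77.7959 − y_m.

[1] S622→`#0000ff` (score); closed run; points: 3.8494,33.8952 30.8574,33.8952 30.8574,44.0157 3.8494,44.0157

[2] S158→`#008000` (engrave); closed run; points: 77.9846,51.7053 73.3507,40.5182 62.1636,35.8843 50.9765,40.5182 46.3426,51.7053 50.9765,62.8924 62.1636,67.5263 73.3507,62.8924

[3] S158→`#008000` (engrave); open run; points: 166.2475,14.1417 52.9909,22.7602

<svg xmlns="http://www.w3.org/2000/svg" width="194.8607mm" height="77.7959mm" viewBox="0 0 194.8607 77.7959">
  <polygon points="3.8494,33.8952 30.8574,33.8952 30.8574,44.0157 3.8494,44.0157" fill="none" stroke="#0000ff"/>
  <polygon points="77.9846,51.7053 73.3507,40.5182 62.1636,35.8843 50.9765,40.5182 46.3426,51.7053 50.9765,62.8924 62.1636,67.5263 73.3507,62.8924" fill="none" stroke="#008000"/>
  <polyline points="166.2475,14.1417 52.9909,22.7602" fill="none" stroke="#008000"/>
</svg>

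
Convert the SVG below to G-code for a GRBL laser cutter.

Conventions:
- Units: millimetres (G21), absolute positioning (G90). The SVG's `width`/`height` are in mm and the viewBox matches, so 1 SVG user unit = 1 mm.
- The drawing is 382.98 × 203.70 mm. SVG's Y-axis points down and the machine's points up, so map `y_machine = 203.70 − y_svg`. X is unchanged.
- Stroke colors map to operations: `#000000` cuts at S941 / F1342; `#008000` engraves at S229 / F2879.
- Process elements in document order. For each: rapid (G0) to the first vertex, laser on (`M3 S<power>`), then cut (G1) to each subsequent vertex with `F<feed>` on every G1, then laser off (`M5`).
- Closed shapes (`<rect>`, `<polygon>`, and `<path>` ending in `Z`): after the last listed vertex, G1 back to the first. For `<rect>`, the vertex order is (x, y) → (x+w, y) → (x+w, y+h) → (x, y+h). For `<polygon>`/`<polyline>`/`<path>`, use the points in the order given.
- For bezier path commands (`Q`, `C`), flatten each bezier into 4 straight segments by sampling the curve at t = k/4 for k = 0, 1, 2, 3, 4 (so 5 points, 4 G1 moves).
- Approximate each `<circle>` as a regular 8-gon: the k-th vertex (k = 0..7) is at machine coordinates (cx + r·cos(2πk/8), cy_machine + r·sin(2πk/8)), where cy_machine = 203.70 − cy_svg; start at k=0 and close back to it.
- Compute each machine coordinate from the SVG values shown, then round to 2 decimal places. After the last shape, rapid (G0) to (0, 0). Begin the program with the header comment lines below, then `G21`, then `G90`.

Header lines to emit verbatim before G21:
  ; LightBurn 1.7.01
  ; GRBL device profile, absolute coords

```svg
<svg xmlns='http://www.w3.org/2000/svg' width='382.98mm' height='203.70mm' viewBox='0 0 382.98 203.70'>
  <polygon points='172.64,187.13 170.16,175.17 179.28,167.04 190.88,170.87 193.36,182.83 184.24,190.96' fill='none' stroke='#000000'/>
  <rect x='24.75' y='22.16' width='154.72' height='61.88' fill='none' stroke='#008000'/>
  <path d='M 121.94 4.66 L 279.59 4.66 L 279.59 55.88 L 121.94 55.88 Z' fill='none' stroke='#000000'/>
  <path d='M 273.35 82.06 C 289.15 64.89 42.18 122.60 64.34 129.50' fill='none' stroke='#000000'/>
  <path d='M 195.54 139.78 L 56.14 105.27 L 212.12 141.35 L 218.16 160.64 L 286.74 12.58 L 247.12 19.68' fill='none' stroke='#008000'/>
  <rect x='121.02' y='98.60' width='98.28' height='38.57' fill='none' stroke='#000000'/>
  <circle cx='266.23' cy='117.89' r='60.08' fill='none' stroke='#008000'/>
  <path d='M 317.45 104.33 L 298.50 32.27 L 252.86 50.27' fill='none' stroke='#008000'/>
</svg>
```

; LightBurn 1.7.01
; GRBL device profile, absolute coords
G21
G90
G0 X172.64 Y16.57
M3 S941
G1 X170.16 Y28.53 F1342
G1 X179.28 Y36.66 F1342
G1 X190.88 Y32.83 F1342
G1 X193.36 Y20.87 F1342
G1 X184.24 Y12.74 F1342
G1 X172.64 Y16.57 F1342
M5
G0 X24.75 Y181.54
M3 S229
G1 X179.47 Y181.54 F2879
G1 X179.47 Y119.66 F2879
G1 X24.75 Y119.66 F2879
G1 X24.75 Y181.54 F2879
M5
G0 X121.94 Y199.04
M3 S941
G1 X279.59 Y199.04 F1342
G1 X279.59 Y147.82 F1342
G1 X121.94 Y147.82 F1342
G1 X121.94 Y199.04 F1342
M5
G0 X273.35 Y121.64
M3 S941
G1 X244.24 Y122.44 F1342
G1 X166.46 Y106.95 F1342
G1 X89.87 Y86.94 F1342
G1 X64.34 Y74.20 F1342
M5
G0 X195.54 Y63.92
M3 S229
G1 X56.14 Y98.43 F2879
G1 X212.12 Y62.35 F2879
G1 X218.16 Y43.06 F2879
G1 X286.74 Y191.12 F2879
G1 X247.12 Y184.02 F2879
M5
G0 X121.02 Y105.10
M3 S941
G1 X219.30 Y105.10 F1342
G1 X219.30 Y66.53 F1342
G1 X121.02 Y66.53 F1342
G1 X121.02 Y105.10 F1342
M5
G0 X326.31 Y85.81
M3 S229
G1 X308.71 Y128.29 F2879
G1 X266.23 Y145.89 F2879
G1 X223.75 Y128.29 F2879
G1 X206.15 Y85.81 F2879
G1 X223.75 Y43.33 F2879
G1 X266.23 Y25.73 F2879
G1 X308.71 Y43.33 F2879
G1 X326.31 Y85.81 F2879
M5
G0 X317.45 Y99.37
M3 S229
G1 X298.50 Y171.43 F2879
G1 X252.86 Y153.43 F2879
M5
G0 X0.00 Y0.00

1 u = 1 mm; y_m = 203.70 − y.

[1] `<polygon>` regular polygon, #000000→cut S941 F1342: (172.64,16.57) → (170.16,28.53) → (179.28,36.66) → (190.88,32.83) → (193.36,20.87) → (184.24,12.74) → (172.64,16.57) (closed)

[2] `<rect>` rectangle, #008000→engrave S229 F2879: (24.75,181.54) → (179.47,181.54) → (179.47,119.66) → (24.75,119.66) → (24.75,181.54) (closed)

[3] `<path>` rectangle, #000000→cut S941 F1342: (121.94,199.04) → (279.59,199.04) → (279.59,147.82) → (121.94,147.82) → (121.94,199.04) (closed)

[4] `<path>` cubic bezier, #000000→cut S941 F1342: (273.35,121.64) → (244.24,122.44) → (166.46,106.95) → (89.87,86.94) → (64.34,74.20)

[5] `<path>` open polyline, #008000→engrave S229 F2879: (195.54,63.92) → (56.14,98.43) → (212.12,62.35) → (218.16,43.06) → (286.74,191.12) → (247.12,184.02)

[6] `<rect>` rectangle, #000000→cut S941 F1342: (121.02,105.10) → (219.30,105.10) → (219.30,66.53) → (121.02,66.53) → (121.02,105.10) (closed)

[7] `<circle>` circle, #008000→engrave S229 F2879: (326.31,85.81) → (308.71,128.29) → (266.23,145.89) → (223.75,128.29) → (206.15,85.81) → (223.75,43.33) → (266.23,25.73) → (308.71,43.33) → (326.31,85.81) (closed)

[8] `<path>` open polyline, #008000→engrave S229 F2879: (317.45,99.37) → (298.50,171.43) → (252.86,153.43)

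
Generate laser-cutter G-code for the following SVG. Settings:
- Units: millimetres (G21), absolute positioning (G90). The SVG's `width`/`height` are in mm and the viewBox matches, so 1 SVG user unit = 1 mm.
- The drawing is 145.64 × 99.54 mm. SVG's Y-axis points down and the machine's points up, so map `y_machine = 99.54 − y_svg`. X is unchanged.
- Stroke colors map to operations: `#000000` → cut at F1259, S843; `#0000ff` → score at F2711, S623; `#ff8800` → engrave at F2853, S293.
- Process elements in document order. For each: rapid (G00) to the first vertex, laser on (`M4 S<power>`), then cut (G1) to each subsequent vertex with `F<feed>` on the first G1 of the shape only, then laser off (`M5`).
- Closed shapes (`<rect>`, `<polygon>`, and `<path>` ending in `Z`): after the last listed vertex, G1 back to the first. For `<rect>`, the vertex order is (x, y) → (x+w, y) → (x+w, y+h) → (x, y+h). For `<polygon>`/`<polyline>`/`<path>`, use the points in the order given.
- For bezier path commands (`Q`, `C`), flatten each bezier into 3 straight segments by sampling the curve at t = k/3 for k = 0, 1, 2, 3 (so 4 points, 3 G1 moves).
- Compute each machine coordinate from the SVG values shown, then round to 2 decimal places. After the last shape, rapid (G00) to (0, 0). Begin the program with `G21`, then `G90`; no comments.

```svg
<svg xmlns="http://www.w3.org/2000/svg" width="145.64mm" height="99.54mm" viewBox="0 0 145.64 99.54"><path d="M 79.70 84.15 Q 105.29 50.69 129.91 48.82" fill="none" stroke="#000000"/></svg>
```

1 u = 1 mm; y_m = 99.54 − y.

[1] `<path>` quadratic bezier, #000000→cut S843 F1259: (79.70,15.39) → (96.65,34.19) → (113.39,45.96) → (129.91,50.72)

G21
G90
G00 X79.70 Y15.39
M4 S843
G1 X96.65 Y34.19 F1259
G1 X113.39 Y45.96
G1 X129.91 Y50.72
M5
G00 X0.00 Y0.00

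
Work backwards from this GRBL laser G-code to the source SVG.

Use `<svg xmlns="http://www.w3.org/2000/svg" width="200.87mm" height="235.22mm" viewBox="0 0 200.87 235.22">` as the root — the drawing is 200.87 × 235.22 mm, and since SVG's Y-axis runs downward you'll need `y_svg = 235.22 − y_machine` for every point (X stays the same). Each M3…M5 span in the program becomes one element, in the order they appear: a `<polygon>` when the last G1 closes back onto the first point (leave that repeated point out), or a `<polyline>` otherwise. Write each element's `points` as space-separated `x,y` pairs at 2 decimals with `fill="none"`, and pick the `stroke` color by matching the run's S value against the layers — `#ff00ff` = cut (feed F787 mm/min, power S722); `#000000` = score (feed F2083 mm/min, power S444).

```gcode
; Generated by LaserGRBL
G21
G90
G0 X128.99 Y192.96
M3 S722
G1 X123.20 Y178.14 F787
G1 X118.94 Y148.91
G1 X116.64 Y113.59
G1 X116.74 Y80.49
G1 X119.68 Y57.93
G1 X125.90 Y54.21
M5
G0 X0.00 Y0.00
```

Machine Y-up, SVG Y-down with viewBox height 235.22, so y_svg = 235.22 − y_machine; X carries over. Every run uses S722, so all elements get stroke `#ff00ff` (cut).

Run 1: The run is open, so emit a `<polyline>` with points (Y-flipped): 128.99,42.26 123.20,57.08 118.94,86.31 116.64,121.63 116.74,154.73 119.68,177.29 125.90,181.01.

<svg xmlns="http://www.w3.org/2000/svg" width="200.87mm" height="235.22mm" viewBox="0 0 200.87 235.22">
  <polyline points="128.99,42.26 123.20,57.08 118.94,86.31 116.64,121.63 116.74,154.73 119.68,177.29 125.90,181.01" fill="none" stroke="#ff00ff"/>
</svg>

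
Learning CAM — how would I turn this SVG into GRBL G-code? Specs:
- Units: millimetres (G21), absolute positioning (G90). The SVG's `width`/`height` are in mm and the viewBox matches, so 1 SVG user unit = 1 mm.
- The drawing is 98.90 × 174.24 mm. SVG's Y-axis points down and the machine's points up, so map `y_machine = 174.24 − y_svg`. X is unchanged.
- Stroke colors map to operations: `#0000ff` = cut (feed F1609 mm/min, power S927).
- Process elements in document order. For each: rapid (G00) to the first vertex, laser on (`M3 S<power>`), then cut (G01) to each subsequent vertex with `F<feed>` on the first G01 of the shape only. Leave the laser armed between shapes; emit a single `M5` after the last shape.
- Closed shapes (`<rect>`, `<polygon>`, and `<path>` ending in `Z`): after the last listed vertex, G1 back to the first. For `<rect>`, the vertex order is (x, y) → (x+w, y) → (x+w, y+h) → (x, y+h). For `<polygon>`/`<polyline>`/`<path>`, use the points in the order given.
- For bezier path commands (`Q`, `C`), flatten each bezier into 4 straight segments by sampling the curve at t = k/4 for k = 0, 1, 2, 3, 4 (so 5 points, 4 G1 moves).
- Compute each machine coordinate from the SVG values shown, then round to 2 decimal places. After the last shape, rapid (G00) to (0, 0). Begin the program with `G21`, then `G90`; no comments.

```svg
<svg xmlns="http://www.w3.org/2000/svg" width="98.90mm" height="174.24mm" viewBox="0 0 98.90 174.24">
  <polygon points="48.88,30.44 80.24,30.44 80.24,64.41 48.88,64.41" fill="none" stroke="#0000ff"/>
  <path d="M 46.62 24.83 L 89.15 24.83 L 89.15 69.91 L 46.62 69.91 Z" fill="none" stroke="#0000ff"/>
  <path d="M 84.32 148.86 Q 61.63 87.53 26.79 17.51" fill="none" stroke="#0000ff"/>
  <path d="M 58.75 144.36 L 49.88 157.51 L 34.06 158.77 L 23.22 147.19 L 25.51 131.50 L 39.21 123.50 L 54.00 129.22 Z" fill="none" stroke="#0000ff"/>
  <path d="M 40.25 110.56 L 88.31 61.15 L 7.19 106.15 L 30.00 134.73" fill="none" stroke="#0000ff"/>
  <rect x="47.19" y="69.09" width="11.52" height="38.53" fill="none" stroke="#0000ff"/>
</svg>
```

G21
G90
G00 X48.88 Y143.80
M3 S927
G01 X80.24 Y143.80 F1609
G01 X80.24 Y109.83
G01 X48.88 Y109.83
G01 X48.88 Y143.80
G00 X46.62 Y149.41
M3 S927
G01 X89.15 Y149.41 F1609
G01 X89.15 Y104.33
G01 X46.62 Y104.33
G01 X46.62 Y149.41
G00 X84.32 Y25.38
M3 S927
G01 X72.22 Y56.59 F1609
G01 X58.59 Y88.88
G01 X43.45 Y122.26
G01 X26.79 Y156.73
G00 X58.75 Y29.88
M3 S927
G01 X49.88 Y16.73 F1609
G01 X34.06 Y15.47
G01 X23.22 Y27.05
G01 X25.51 Y42.74
G01 X39.21 Y50.74
G01 X54.00 Y45.02
G01 X58.75 Y29.88
G00 X40.25 Y63.68
M3 S927
G01 X88.31 Y113.09 F1609
G01 X7.19 Y68.09
G01 X30.00 Y39.51
G00 X47.19 Y105.15
M3 S927
G01 X58.71 Y105.15 F1609
G01 X58.71 Y66.62
G01 X47.19 Y66.62
G01 X47.19 Y105.15
M5
G00 X0.00 Y0.00

1 u = 1 mm; y_m = 174.24 − y.

[1] `<polygon>` rectangle, #0000ff→cut S927 F1609: (48.88,143.80) → (80.24,143.80) → (80.24,109.83) → (48.88,109.83) → (48.88,143.80) (closed)

[2] `<path>` rectangle, #0000ff→cut S927 F1609: (46.62,149.41) → (89.15,149.41) → (89.15,104.33) → (46.62,104.33) → (46.62,149.41) (closed)

[3] `<path>` quadratic bezier, #0000ff→cut S927 F1609: (84.32,25.38) → (72.22,56.59) → (58.59,88.88) → (43.45,122.26) → (26.79,156.73)

[4] `<path>` regular polygon, #0000ff→cut S927 F1609: (58.75,29.88) → (49.88,16.73) → (34.06,15.47) → (23.22,27.05) → (25.51,42.74) → (39.21,50.74) → (54.00,45.02) → (58.75,29.88) (closed)

[5] `<path>` open polyline, #0000ff→cut S927 F1609: (40.25,63.68) → (88.31,113.09) → (7.19,68.09) → (30.00,39.51)

[6] `<rect>` rectangle, #0000ff→cut S927 F1609: (47.19,105.15) → (58.71,105.15) → (58.71,66.62) → (47.19,66.62) → (47.19,105.15) (closed)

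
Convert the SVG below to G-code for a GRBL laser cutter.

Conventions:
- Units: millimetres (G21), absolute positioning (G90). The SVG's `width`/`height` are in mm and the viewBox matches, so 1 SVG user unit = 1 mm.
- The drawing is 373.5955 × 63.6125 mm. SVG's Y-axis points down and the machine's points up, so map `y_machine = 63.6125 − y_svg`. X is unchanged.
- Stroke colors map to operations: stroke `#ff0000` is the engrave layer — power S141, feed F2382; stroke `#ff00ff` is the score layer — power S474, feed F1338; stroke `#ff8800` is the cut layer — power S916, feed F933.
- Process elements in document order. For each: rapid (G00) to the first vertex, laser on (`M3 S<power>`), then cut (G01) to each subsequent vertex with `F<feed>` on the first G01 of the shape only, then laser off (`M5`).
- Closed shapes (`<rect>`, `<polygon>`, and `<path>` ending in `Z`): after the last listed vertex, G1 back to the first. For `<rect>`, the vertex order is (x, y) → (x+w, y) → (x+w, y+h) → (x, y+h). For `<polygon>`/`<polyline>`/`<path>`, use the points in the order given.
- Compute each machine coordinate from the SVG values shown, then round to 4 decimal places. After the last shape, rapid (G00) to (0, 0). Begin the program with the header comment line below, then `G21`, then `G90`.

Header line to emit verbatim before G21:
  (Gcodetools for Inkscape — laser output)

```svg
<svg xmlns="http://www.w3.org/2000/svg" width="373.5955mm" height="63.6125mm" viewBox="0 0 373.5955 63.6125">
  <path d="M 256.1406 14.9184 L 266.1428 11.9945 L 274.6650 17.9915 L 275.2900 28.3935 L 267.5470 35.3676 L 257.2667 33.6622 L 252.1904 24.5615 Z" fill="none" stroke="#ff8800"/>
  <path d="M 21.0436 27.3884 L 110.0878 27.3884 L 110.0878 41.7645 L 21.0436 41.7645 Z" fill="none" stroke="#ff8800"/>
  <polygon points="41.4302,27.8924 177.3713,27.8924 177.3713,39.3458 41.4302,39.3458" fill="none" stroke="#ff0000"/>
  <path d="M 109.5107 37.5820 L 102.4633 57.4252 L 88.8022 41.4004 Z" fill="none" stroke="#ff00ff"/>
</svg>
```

(Gcodetools for Inkscape — laser output)
G21
G90
G00 X256.1406 Y48.6941
M3 S916
G01 X266.1428 Y51.6180 F933
G01 X274.6650 Y45.6210
G01 X275.2900 Y35.2190
G01 X267.5470 Y28.2449
G01 X257.2667 Y29.9503
G01 X252.1904 Y39.0510
G01 X256.1406 Y48.6941
M5
G00 X21.0436 Y36.2241
M3 S916
G01 X110.0878 Y36.2241 F933
G01 X110.0878 Y21.8480
G01 X21.0436 Y21.8480
G01 X21.0436 Y36.2241
M5
G00 X41.4302 Y35.7201
M3 S141
G01 X177.3713 Y35.7201 F2382
G01 X177.3713 Y24.2667
G01 X41.4302 Y24.2667
G01 X41.4302 Y35.7201
M5
G00 X109.5107 Y26.0305
M3 S474
G01 X102.4633 Y6.1873 F1338
G01 X88.8022 Y22.2121
G01 X109.5107 Y26.0305
M5
G00 X0.0000 Y0.0000

1 u = 1 mm; y_m = 63.6125 − y.

[1] `<path>` regular polygon, #ff8800→cut S916 F933: (256.1406,48.6941) → (266.1428,51.6180) → (274.6650,45.6210) → (275.2900,35.2190) → (267.5470,28.2449) → (257.2667,29.9503) → (252.1904,39.0510) → (256.1406,48.6941) (closed)

[2] `<path>` rectangle, #ff8800→cut S916 F933: (21.0436,36.2241) → (110.0878,36.2241) → (110.0878,21.8480) → (21.0436,21.8480) → (21.0436,36.2241) (closed)

[3] `<polygon>` rectangle, #ff0000→engrave S141 F2382: (41.4302,35.7201) → (177.3713,35.7201) → (177.3713,24.2667) → (41.4302,24.2667) → (41.4302,35.7201) (closed)

[4] `<path>` regular polygon, #ff00ff→score S474 F1338: (109.5107,26.0305) → (102.4633,6.1873) → (88.8022,22.2121) → (109.5107,26.0305) (closed)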